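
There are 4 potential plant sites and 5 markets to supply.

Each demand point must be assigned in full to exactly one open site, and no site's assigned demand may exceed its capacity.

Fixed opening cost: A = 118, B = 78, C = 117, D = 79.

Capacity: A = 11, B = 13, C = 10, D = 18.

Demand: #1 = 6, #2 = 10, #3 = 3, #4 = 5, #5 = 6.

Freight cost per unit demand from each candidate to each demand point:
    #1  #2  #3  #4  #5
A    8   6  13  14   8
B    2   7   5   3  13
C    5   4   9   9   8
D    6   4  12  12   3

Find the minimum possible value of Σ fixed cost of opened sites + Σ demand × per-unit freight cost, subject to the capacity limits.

Open {B, D}; cheapest assignment that respects the capacities:
  B (cap 13, load 13): #2, #3 — cost 10×7 + 3×5 = 85
  D (cap 18, load 17): #1, #4, #5 — cost 6×6 + 5×12 + 6×3 = 114
  Shipping 199, fixed 157 → total 356.
  Any other capacity-feasible assignment to {B, D} ships for at least 199.
Compare {B, C, D}: its best feasible assignment gives total 386.
Compare {A, B, D}: its best feasible assignment gives total 399.
Every other set of open sites that can feasibly serve all demand totals ≥ 386 even under its best assignment. Minimum: 356.

356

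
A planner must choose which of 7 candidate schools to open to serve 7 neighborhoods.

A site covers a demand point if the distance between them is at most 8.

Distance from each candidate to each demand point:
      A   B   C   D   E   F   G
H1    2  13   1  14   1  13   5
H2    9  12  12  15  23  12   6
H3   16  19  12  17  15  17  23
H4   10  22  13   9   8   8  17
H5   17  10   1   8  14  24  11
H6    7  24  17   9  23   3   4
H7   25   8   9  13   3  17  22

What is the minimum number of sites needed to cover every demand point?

Coverage sets (demand points within 8 of each site):
  H1: {A, C, E, G}
  H2: {G}
  H3: {}
  H4: {E, F}
  H5: {C, D}
  H6: {A, F, G}
  H7: {B, E}
No 2 sites suffice: every size-2 union leaves at least one demand point uncovered.
But {H5, H6, H7} covers everything, so the minimum is 3.

3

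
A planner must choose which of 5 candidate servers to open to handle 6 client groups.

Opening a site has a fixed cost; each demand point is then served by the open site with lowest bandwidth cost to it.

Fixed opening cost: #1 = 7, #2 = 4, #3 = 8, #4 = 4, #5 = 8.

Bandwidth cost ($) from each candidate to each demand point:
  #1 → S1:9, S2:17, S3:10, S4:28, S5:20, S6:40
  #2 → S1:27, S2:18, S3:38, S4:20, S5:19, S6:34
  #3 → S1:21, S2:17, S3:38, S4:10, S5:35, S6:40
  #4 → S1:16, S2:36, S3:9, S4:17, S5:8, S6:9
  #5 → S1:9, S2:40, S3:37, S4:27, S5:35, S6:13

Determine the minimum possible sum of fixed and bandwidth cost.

Open {#1, #4}: assign each demand point to its cheapest open site.
  S1→#1 9, S2→#1 17, S3→#4 9, S4→#4 17, S5→#4 8, S6→#4 9
  bandwidth cost 69, fixed 11 → total 80.
Compare {#3, #4}: bandwidth cost 69 + fixed 12 = 81.
Compare {#1, #3, #4}: bandwidth cost 62 + fixed 19 = 81.
Compare {#3, #4, #5}: bandwidth cost 62 + fixed 20 = 82.
All other subsets cost ≥ 81. Minimum total cost: 80.

80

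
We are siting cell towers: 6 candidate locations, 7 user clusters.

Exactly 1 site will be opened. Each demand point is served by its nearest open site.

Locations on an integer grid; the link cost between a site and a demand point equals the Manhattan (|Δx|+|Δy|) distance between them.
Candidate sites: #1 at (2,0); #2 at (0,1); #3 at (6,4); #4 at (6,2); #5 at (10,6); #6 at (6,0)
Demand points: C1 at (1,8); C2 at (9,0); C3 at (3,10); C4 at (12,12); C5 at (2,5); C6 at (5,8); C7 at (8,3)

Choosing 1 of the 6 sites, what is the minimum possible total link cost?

Open {#3}.
  C1→#3 9, C2→#3 7, C3→#3 9, C4→#3 14, C5→#3 5, C6→#3 5, C7→#3 3  ⇒ total 52.
Compare {#5}: total 58.
Compare {#4}: total 60.
No size-1 selection does better; minimum is 52.

52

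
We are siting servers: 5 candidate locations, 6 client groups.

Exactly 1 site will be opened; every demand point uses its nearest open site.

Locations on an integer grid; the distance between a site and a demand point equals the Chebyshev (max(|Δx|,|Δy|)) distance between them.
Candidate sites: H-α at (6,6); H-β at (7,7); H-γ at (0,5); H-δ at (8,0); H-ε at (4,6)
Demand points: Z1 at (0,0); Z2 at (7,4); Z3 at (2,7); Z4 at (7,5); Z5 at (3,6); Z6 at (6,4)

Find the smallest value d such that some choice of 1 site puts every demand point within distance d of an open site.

Open {H-α}.
  Farthest demand point is Z1 at distance 6 (to H-α); all others are ≤ 6.
With {H-ε} the worst case is 6.
With {H-β} the worst case is 7.
No size-1 selection achieves below 6.

6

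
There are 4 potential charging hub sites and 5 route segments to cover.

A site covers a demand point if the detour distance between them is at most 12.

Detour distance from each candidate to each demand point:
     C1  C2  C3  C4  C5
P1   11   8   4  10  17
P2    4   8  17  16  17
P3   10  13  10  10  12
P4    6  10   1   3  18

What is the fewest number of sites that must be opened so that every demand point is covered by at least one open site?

2

Coverage sets (demand points within 12 of each site):
  P1: {C1, C2, C3, C4}
  P2: {C1, C2}
  P3: {C1, C3, C4, C5}
  P4: {C1, C2, C3, C4}
No single site covers all 5 demand points.
But {P1, P3} covers everything, so the minimum is 2.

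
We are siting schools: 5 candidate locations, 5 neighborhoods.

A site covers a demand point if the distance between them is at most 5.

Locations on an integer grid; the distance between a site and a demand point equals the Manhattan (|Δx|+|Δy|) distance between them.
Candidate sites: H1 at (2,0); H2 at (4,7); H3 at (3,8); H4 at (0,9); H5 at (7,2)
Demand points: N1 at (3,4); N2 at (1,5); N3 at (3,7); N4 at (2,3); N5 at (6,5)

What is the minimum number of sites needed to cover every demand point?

Coverage sets (demand points within 5 of each site):
  H1: {N1, N4}
  H2: {N1, N2, N3, N5}
  H3: {N1, N2, N3}
  H4: {N2, N3}
  H5: {N5}
No single site covers all 5 demand points.
But {H1, H2} covers everything, so the minimum is 2.

2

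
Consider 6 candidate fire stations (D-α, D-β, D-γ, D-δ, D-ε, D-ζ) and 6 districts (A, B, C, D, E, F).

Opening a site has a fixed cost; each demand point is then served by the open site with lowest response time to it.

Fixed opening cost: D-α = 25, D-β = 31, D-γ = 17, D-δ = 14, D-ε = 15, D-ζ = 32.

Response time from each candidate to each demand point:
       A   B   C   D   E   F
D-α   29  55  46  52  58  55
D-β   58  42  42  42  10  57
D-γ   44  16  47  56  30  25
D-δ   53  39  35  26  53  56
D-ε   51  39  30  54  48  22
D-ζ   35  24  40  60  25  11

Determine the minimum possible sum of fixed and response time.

202

Open {D-δ, D-ζ}: assign each demand point to its cheapest open site.
  A→D-ζ 35, B→D-ζ 24, C→D-δ 35, D→D-δ 26, E→D-ζ 25, F→D-ζ 11
  response time 156, fixed 46 → total 202.
Compare {D-γ, D-δ}: response time 176 + fixed 31 = 207.
Compare {D-γ, D-δ, D-ζ}: response time 148 + fixed 63 = 211.
Compare {D-δ, D-ε, D-ζ}: response time 151 + fixed 61 = 212.
All other subsets cost ≥ 207. Minimum total cost: 202.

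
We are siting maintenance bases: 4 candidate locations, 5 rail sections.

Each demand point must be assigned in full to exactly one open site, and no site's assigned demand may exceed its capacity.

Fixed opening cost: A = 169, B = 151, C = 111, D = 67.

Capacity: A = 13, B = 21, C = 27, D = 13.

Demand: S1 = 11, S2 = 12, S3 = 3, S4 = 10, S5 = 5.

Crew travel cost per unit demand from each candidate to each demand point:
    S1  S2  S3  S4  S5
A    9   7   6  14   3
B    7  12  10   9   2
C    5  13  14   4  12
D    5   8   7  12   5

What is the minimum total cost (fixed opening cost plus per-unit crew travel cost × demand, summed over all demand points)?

541

Open {B, C}; cheapest assignment that respects the capacities:
  B (cap 21, load 20): S2, S3, S5 — cost 12×12 + 3×10 + 5×2 = 184
  C (cap 27, load 21): S1, S4 — cost 11×5 + 10×4 = 95
  Shipping 279, fixed 262 → total 541.
  Any other capacity-feasible assignment to {B, C} ships for at least 279.
Compare {B, C, D}: its best feasible assignment gives total 560.
Compare {A, C, D}: its best feasible assignment gives total 571.
Every other set of open sites that can feasibly serve all demand totals ≥ 560 even under its best assignment. Minimum: 541.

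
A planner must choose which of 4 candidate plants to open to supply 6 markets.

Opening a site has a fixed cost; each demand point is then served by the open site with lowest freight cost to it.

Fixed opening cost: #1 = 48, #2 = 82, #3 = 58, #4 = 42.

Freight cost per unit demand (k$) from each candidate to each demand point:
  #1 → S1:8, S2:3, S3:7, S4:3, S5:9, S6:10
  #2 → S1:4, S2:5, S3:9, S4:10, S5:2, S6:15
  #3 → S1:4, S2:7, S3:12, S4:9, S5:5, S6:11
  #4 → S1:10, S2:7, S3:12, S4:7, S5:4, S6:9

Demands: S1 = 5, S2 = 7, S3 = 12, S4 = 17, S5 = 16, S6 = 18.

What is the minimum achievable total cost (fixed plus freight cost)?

512

Open {#1, #4}: assign each demand point to its cheapest open site.
  S1→#1 5×8=40, S2→#1 7×3=21, S3→#1 12×7=84, S4→#1 17×3=51, S5→#4 16×4=64, S6→#4 18×9=162
  freight cost 422, fixed 90 → total 512.
Compare {#1, #2}: freight cost 388 + fixed 130 = 518.
Compare {#1, #3}: freight cost 436 + fixed 106 = 542.
Compare {#1, #2, #4}: freight cost 370 + fixed 172 = 542.
All other subsets cost ≥ 518. Minimum total cost: 512.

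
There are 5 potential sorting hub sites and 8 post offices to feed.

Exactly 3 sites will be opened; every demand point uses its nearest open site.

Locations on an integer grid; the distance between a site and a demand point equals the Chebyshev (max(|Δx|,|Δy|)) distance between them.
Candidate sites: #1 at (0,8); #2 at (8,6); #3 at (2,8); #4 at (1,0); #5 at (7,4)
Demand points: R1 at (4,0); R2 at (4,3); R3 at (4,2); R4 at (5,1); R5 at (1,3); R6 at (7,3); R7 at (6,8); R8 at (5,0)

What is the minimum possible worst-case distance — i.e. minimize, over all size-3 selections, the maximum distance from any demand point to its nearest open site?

4

Open {#1, #2, #4}.
  Farthest demand point is R4 at distance 4 (to #4); all others are ≤ 4.
With {#1, #4, #5} the worst case is 4.
With {#2, #3, #4} the worst case is 4.
No size-3 selection achieves below 4.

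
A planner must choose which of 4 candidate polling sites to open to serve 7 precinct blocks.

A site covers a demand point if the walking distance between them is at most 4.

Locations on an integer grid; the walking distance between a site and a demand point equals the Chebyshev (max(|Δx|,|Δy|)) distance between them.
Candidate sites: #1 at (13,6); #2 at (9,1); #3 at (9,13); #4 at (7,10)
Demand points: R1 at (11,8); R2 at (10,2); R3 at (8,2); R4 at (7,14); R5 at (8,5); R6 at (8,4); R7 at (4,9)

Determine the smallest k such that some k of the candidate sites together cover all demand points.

2

Coverage sets (demand points within 4 of each site):
  #1: {R1, R2}
  #2: {R2, R3, R5, R6}
  #3: {R4}
  #4: {R1, R4, R7}
No single site covers all 7 demand points.
But {#2, #4} covers everything, so the minimum is 2.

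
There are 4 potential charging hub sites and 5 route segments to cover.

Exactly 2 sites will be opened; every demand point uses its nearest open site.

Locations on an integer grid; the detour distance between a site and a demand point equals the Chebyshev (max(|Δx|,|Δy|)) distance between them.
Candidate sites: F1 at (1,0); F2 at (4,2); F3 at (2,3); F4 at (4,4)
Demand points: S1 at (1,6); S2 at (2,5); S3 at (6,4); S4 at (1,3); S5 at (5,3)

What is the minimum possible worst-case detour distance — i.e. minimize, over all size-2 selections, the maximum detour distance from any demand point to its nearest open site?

Open {F1, F4}.
  Farthest demand point is S1 at detour distance 3 (to F4); all others are ≤ 3.
With {F2, F3} the worst case is 3.
With {F2, F4} the worst case is 3.
No size-2 selection achieves below 3.

3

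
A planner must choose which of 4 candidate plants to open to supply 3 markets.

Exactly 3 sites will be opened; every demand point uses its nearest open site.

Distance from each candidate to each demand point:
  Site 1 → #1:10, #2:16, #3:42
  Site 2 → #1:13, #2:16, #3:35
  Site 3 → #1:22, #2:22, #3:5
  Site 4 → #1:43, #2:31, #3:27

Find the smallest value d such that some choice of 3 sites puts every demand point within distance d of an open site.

Open {Site 1, Site 2, Site 3}.
  Farthest demand point is #2 at distance 16 (to Site 1); all others are ≤ 16.
With {Site 1, Site 3, Site 4} the worst case is 16.
With {Site 2, Site 3, Site 4} the worst case is 16.
No size-3 selection achieves below 16.

16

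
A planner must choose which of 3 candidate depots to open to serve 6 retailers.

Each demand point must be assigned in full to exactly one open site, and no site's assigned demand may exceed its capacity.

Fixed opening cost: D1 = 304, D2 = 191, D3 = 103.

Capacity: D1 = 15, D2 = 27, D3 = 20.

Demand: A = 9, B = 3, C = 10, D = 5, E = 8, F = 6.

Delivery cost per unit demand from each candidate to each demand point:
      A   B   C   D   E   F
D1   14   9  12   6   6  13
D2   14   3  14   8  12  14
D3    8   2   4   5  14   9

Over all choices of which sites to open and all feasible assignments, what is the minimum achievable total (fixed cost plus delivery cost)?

635

Open {D2, D3}; cheapest assignment that respects the capacities:
  D2 (cap 27, load 22): B, D, E, F — cost 3×3 + 5×8 + 8×12 + 6×14 = 229
  D3 (cap 20, load 19): A, C — cost 9×8 + 10×4 = 112
  Shipping 341, fixed 294 → total 635.
  Any other capacity-feasible assignment to {D2, D3} ships for at least 341.
Compare {D1, D2, D3}: its best feasible assignment gives total 881.
Compare {D1, D2}: its best feasible assignment gives total 936.
Every other set of open sites that can feasibly serve all demand totals ≥ 881 even under its best assignment. Minimum: 635.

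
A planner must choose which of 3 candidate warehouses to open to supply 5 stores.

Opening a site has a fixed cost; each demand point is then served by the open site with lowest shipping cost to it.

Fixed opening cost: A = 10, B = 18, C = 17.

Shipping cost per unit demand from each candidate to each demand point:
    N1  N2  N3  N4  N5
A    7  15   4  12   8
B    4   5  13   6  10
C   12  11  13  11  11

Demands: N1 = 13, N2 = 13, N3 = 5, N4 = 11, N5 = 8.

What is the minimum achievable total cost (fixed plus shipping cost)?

295

Open {A, B}: assign each demand point to its cheapest open site.
  N1→B 13×4=52, N2→B 13×5=65, N3→A 5×4=20, N4→B 11×6=66, N5→A 8×8=64
  shipping cost 267, fixed 28 → total 295.
Compare {A, B, C}: shipping cost 267 + fixed 45 = 312.
Compare {B}: shipping cost 328 + fixed 18 = 346.
Compare {B, C}: shipping cost 328 + fixed 35 = 363.
All other subsets cost ≥ 312. Minimum total cost: 295.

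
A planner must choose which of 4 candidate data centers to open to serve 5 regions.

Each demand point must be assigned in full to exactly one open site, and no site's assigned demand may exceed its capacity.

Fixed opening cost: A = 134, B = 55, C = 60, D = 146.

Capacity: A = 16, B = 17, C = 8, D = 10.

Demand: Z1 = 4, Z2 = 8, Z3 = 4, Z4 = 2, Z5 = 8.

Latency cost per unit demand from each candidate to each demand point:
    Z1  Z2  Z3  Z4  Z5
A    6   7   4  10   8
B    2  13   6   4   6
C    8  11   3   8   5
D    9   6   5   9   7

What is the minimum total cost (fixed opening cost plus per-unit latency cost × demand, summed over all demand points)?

Open {A, B}; cheapest assignment that respects the capacities:
  A (cap 16, load 12): Z2, Z3 — cost 8×7 + 4×4 = 72
  B (cap 17, load 14): Z1, Z4, Z5 — cost 4×2 + 2×4 + 8×6 = 64
  Shipping 136, fixed 189 → total 325.
  Any other capacity-feasible assignment to {A, B} ships for at least 136.
Compare {B, D}: its best feasible assignment gives total 347.
Compare {A, B, C}: its best feasible assignment gives total 377.
Every other set of open sites that can feasibly serve all demand totals ≥ 347 even under its best assignment. Minimum: 325.

325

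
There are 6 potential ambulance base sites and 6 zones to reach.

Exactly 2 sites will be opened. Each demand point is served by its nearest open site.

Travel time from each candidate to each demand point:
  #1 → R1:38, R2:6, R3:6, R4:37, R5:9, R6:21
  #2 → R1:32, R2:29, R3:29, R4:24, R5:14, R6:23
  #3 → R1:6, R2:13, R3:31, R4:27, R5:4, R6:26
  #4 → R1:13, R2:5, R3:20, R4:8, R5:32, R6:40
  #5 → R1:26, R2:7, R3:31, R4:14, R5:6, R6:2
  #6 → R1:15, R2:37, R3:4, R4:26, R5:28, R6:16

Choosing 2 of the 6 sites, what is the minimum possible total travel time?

Open {#5, #6}.
  R1→#6 15, R2→#5 7, R3→#6 4, R4→#5 14, R5→#5 6, R6→#5 2  ⇒ total 48.
Compare {#4, #5}: total 54.
Compare {#1, #5}: total 60.
No size-2 selection does better; minimum is 48.

48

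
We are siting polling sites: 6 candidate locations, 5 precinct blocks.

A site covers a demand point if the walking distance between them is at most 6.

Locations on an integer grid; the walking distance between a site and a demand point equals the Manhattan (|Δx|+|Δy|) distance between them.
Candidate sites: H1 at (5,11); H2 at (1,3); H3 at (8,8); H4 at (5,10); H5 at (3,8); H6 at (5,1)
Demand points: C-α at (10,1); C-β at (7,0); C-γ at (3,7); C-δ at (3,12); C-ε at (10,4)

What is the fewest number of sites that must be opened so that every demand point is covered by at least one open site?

3

Coverage sets (demand points within 6 of each site):
  H1: {C-γ, C-δ}
  H2: {C-γ}
  H3: {C-γ, C-ε}
  H4: {C-γ, C-δ}
  H5: {C-γ, C-δ}
  H6: {C-α, C-β}
No 2 sites suffice: every size-2 union leaves at least one demand point uncovered.
But {H1, H3, H6} covers everything, so the minimum is 3.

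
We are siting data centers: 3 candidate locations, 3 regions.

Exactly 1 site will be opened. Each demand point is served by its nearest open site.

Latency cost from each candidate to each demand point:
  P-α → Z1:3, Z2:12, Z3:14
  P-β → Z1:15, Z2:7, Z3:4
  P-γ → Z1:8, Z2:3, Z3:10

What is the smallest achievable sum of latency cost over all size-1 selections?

21

Open {P-γ}.
  Z1→P-γ 8, Z2→P-γ 3, Z3→P-γ 10  ⇒ total 21.
Compare {P-β}: total 26.
Compare {P-α}: total 29.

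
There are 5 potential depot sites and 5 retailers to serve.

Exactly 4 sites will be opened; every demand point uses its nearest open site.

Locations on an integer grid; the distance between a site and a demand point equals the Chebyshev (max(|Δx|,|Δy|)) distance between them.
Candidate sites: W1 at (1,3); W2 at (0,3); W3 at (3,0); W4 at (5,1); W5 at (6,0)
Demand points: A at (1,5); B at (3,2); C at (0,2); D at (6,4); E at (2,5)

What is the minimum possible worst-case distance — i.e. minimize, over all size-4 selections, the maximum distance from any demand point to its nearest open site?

3

Open {W1, W2, W3, W4}.
  Farthest demand point is D at distance 3 (to W4); all others are ≤ 3.
With {W1, W2, W4, W5} the worst case is 3.
With {W1, W3, W4, W5} the worst case is 3.
No size-4 selection achieves below 3.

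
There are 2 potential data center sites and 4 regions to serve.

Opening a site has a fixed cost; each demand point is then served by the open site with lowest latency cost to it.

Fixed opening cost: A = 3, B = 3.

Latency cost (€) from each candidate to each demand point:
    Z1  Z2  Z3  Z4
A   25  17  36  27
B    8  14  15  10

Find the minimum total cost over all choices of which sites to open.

50

Open {B}: assign each demand point to its cheapest open site.
  Z1→B 8, Z2→B 14, Z3→B 15, Z4→B 10
  latency cost 47, fixed 3 → total 50.
Compare {A, B}: latency cost 47 + fixed 6 = 53.
Compare {A}: latency cost 105 + fixed 3 = 108.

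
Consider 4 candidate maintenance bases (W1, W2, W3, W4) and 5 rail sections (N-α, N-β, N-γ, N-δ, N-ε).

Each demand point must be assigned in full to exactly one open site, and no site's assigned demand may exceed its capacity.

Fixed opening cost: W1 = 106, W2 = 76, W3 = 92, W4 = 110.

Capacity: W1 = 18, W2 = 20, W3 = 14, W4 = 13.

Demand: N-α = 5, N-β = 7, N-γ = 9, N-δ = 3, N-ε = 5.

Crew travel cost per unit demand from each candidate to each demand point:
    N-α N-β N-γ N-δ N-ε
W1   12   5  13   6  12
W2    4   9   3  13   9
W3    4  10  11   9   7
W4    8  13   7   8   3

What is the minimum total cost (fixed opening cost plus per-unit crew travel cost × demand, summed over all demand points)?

327

Open {W1, W2}; cheapest assignment that respects the capacities:
  W1 (cap 18, load 10): N-β, N-δ — cost 7×5 + 3×6 = 53
  W2 (cap 20, load 19): N-α, N-γ, N-ε — cost 5×4 + 9×3 + 5×9 = 92
  Shipping 145, fixed 182 → total 327.
  Any other capacity-feasible assignment to {W1, W2} ships for at least 145.
Compare {W2, W3}: its best feasible assignment gives total 340.
Compare {W2, W4}: its best feasible assignment gives total 355.
Every other set of open sites that can feasibly serve all demand totals ≥ 340 even under its best assignment. Minimum: 327.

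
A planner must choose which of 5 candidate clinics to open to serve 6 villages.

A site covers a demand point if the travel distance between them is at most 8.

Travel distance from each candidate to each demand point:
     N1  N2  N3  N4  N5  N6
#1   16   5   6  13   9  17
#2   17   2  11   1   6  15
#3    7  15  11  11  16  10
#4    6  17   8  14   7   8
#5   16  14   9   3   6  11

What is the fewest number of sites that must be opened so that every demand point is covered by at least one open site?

2

Coverage sets (demand points within 8 of each site):
  #1: {N2, N3}
  #2: {N2, N4, N5}
  #3: {N1}
  #4: {N1, N3, N5, N6}
  #5: {N4, N5}
No single site covers all 6 demand points.
But {#2, #4} covers everything, so the minimum is 2.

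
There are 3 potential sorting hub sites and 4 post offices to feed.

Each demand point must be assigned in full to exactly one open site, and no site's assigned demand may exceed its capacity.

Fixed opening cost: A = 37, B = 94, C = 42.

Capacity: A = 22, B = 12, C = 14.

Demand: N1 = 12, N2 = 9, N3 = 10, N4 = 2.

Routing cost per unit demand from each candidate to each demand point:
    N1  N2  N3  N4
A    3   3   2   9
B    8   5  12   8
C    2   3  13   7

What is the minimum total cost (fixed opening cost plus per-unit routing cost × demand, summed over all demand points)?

Open {A, C}; cheapest assignment that respects the capacities:
  A (cap 22, load 19): N2, N3 — cost 9×3 + 10×2 = 47
  C (cap 14, load 14): N1, N4 — cost 12×2 + 2×7 = 38
  Shipping 85, fixed 79 → total 164.
  Any other capacity-feasible assignment to {A, C} ships for at least 85.
Compare {A, B}: its best feasible assignment gives total 248.
Compare {A, B, C}: its best feasible assignment gives total 258.
Every other set of open sites that can feasibly serve all demand totals ≥ 248 even under its best assignment. Minimum: 164.

164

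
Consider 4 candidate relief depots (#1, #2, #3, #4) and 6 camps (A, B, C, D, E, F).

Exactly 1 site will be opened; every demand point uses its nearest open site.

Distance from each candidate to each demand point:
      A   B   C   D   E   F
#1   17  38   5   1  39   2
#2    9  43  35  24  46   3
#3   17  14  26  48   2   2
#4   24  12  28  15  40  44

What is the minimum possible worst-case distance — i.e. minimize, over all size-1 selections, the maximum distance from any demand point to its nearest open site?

Open {#1}.
  Farthest demand point is E at distance 39 (to #1); all others are ≤ 39.
With {#4} the worst case is 44.
With {#2} the worst case is 46.
No size-1 selection achieves below 39.

39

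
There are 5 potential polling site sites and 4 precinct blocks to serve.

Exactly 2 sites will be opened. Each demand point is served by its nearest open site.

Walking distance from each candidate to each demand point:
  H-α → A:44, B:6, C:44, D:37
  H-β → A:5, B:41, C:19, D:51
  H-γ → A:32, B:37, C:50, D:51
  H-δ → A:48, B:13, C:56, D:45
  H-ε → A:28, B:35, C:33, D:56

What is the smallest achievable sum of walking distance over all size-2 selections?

Open {H-α, H-β}.
  A→H-β 5, B→H-α 6, C→H-β 19, D→H-α 37  ⇒ total 67.
Compare {H-β, H-δ}: total 82.
Compare {H-α, H-ε}: total 104.
No size-2 selection does better; minimum is 67.

67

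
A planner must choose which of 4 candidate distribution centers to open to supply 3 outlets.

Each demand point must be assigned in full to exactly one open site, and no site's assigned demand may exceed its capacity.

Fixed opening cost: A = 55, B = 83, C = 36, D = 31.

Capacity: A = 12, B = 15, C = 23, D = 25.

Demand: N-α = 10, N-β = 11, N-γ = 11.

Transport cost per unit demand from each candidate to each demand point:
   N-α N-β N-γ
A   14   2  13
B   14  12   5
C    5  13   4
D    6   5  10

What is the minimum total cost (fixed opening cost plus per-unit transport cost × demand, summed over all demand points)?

Open {A, C}; cheapest assignment that respects the capacities:
  A (cap 12, load 11): N-β — cost 11×2 = 22
  C (cap 23, load 21): N-α, N-γ — cost 10×5 + 11×4 = 94
  Shipping 116, fixed 91 → total 207.
  Any other capacity-feasible assignment to {A, C} ships for at least 116.
Compare {C, D}: its best feasible assignment gives total 216.
Compare {A, C, D}: its best feasible assignment gives total 238.
Every other set of open sites that can feasibly serve all demand totals ≥ 216 even under its best assignment. Minimum: 207.

207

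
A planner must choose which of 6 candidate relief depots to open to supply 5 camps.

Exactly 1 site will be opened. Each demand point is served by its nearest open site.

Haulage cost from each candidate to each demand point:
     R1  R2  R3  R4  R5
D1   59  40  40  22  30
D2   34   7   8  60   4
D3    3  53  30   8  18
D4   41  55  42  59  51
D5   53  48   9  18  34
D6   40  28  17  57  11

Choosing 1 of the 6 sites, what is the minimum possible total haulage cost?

Open {D3}.
  R1→D3 3, R2→D3 53, R3→D3 30, R4→D3 8, R5→D3 18  ⇒ total 112.
Compare {D2}: total 113.
Compare {D6}: total 153.
No size-1 selection does better; minimum is 112.

112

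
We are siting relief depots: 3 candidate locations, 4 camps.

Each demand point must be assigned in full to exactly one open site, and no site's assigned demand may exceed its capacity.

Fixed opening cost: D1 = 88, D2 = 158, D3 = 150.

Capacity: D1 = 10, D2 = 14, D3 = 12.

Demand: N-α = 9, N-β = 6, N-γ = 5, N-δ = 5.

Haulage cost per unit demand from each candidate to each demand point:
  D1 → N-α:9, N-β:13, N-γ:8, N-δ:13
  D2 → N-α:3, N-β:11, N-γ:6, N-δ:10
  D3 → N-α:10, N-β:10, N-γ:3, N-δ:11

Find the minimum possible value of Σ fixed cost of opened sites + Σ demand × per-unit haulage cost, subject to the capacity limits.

460

Open {D2, D3}; cheapest assignment that respects the capacities:
  D2 (cap 14, load 14): N-α, N-δ — cost 9×3 + 5×10 = 77
  D3 (cap 12, load 11): N-β, N-γ — cost 6×10 + 5×3 = 75
  Shipping 152, fixed 308 → total 460.
  Any other capacity-feasible assignment to {D2, D3} ships for at least 152.
Compare {D1, D2, D3}: its best feasible assignment gives total 548.
Every other set of open sites that can feasibly serve all demand totals ≥ 548 even under its best assignment. Minimum: 460.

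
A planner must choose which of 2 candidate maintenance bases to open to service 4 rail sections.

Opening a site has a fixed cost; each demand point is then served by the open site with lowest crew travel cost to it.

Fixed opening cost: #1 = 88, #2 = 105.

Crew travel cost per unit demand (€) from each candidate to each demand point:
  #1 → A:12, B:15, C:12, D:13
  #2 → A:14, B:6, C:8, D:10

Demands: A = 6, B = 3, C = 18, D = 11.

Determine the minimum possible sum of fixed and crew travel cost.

461

Open {#2}: assign each demand point to its cheapest open site.
  A→#2 6×14=84, B→#2 3×6=18, C→#2 18×8=144, D→#2 11×10=110
  crew travel cost 356, fixed 105 → total 461.
Compare {#1, #2}: crew travel cost 344 + fixed 193 = 537.
Compare {#1}: crew travel cost 476 + fixed 88 = 564.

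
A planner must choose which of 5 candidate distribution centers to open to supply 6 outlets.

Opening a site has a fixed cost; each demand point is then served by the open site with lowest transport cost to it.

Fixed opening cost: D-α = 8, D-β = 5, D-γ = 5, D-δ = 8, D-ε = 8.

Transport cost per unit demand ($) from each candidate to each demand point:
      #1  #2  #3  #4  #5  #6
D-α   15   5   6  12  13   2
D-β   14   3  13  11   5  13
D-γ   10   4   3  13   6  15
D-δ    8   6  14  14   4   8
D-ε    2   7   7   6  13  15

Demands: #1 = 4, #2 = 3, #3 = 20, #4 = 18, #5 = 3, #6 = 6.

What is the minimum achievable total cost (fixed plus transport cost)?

238

Open {D-α, D-β, D-γ, D-ε}: assign each demand point to its cheapest open site.
  #1→D-ε 4×2=8, #2→D-β 3×3=9, #3→D-γ 20×3=60, #4→D-ε 18×6=108, #5→D-β 3×5=15, #6→D-α 6×2=12
  transport cost 212, fixed 26 → total 238.
Compare {D-α, D-γ, D-ε}: transport cost 218 + fixed 21 = 239.
Compare {D-α, D-γ, D-δ, D-ε}: transport cost 212 + fixed 29 = 241.
Compare {D-α, D-β, D-γ, D-δ, D-ε}: transport cost 209 + fixed 34 = 243.
All other subsets cost ≥ 239. Minimum total cost: 238.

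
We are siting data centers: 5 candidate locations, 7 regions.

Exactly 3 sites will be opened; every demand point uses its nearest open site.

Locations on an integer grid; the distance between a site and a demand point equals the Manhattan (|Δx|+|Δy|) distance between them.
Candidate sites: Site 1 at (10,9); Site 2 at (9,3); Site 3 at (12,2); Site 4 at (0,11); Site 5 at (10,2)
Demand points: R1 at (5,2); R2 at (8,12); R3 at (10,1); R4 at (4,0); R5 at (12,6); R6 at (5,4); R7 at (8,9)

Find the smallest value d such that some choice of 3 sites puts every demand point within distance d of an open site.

8

Open {Site 1, Site 2, Site 3}.
  Farthest demand point is R4 at distance 8 (to Site 2); all others are ≤ 8.
With {Site 1, Site 2, Site 4} the worst case is 8.
With {Site 1, Site 2, Site 5} the worst case is 8.
No size-3 selection achieves below 8.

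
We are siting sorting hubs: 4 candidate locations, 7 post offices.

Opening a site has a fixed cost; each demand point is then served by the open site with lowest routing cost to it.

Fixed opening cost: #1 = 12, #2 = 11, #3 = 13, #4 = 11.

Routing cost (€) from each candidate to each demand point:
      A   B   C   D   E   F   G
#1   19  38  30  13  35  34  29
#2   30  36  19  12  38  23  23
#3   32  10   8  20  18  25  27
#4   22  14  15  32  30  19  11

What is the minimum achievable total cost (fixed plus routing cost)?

132

Open {#3, #4}: assign each demand point to its cheapest open site.
  A→#4 22, B→#3 10, C→#3 8, D→#3 20, E→#3 18, F→#4 19, G→#4 11
  routing cost 108, fixed 24 → total 132.
Compare {#1, #3, #4}: routing cost 98 + fixed 36 = 134.
Compare {#2, #3, #4}: routing cost 100 + fixed 35 = 135.
Compare {#1, #4}: routing cost 121 + fixed 23 = 144.
All other subsets cost ≥ 134. Minimum total cost: 132.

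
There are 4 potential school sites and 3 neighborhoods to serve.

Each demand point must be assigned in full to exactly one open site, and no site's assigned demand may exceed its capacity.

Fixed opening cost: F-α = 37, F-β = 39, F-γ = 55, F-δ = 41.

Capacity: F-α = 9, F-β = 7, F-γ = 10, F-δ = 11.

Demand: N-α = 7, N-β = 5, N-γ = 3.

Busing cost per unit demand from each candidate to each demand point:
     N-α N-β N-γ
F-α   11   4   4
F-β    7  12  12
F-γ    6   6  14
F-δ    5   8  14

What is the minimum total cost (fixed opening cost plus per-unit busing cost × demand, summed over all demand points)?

145

Open {F-α, F-δ}; cheapest assignment that respects the capacities:
  F-α (cap 9, load 8): N-β, N-γ — cost 5×4 + 3×4 = 32
  F-δ (cap 11, load 7): N-α — cost 7×5 = 35
  Shipping 67, fixed 78 → total 145.
  Any other capacity-feasible assignment to {F-α, F-δ} ships for at least 67.
Compare {F-α, F-β}: its best feasible assignment gives total 157.
Compare {F-α, F-γ}: its best feasible assignment gives total 166.
Every other set of open sites that can feasibly serve all demand totals ≥ 157 even under its best assignment. Minimum: 145.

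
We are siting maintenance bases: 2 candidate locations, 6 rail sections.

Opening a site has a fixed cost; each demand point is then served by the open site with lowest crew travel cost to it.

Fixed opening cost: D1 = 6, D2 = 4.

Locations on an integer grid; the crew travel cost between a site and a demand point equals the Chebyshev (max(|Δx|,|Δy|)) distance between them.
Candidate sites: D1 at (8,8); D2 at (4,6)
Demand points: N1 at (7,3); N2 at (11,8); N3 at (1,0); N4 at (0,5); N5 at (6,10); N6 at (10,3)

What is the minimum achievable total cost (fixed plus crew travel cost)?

33

Open {D1, D2}: assign each demand point to its cheapest open site.
  N1→D2 3, N2→D1 3, N3→D2 6, N4→D2 4, N5→D1 2, N6→D1 5
  crew travel cost 23, fixed 10 → total 33.
Compare {D2}: crew travel cost 30 + fixed 4 = 34.
Compare {D1}: crew travel cost 31 + fixed 6 = 37.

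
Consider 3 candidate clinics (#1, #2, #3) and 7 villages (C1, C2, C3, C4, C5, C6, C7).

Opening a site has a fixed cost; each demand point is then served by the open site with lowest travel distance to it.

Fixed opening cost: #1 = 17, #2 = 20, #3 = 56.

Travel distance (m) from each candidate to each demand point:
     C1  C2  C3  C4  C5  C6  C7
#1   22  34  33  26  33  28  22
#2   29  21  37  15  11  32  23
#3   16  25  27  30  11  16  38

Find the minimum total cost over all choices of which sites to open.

188

Open {#2}: assign each demand point to its cheapest open site.
  C1→#2 29, C2→#2 21, C3→#2 37, C4→#2 15, C5→#2 11, C6→#2 32, C7→#2 23
  travel distance 168, fixed 20 → total 188.
Compare {#1, #2}: travel distance 152 + fixed 37 = 189.
Compare {#2, #3}: travel distance 129 + fixed 76 = 205.
Compare {#1}: travel distance 198 + fixed 17 = 215.
All other subsets cost ≥ 189. Minimum total cost: 188.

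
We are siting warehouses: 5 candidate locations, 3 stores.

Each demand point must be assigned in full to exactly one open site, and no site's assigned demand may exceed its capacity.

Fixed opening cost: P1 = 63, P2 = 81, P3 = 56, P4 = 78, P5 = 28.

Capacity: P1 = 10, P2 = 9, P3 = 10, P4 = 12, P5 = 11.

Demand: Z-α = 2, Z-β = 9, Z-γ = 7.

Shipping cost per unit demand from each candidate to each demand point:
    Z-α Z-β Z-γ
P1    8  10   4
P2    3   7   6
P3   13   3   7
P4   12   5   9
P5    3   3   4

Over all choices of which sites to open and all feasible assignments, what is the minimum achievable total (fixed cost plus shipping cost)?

Open {P3, P5}; cheapest assignment that respects the capacities:
  P3 (cap 10, load 9): Z-β — cost 9×3 = 27
  P5 (cap 11, load 9): Z-α, Z-γ — cost 2×3 + 7×4 = 34
  Shipping 61, fixed 84 → total 145.
  Any other capacity-feasible assignment to {P3, P5} ships for at least 61.
Compare {P1, P5}: its best feasible assignment gives total 152.
Compare {P2, P5}: its best feasible assignment gives total 184.
Every other set of open sites that can feasibly serve all demand totals ≥ 152 even under its best assignment. Minimum: 145.

145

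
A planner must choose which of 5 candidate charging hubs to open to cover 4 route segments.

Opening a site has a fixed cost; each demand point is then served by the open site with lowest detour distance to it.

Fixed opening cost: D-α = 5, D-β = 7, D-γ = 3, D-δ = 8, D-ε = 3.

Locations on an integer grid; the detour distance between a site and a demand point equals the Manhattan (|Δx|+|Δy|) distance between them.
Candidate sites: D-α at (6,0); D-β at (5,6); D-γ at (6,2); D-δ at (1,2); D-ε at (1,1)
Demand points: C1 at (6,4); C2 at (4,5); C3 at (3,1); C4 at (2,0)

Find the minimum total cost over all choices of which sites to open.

Open {D-γ, D-ε}: assign each demand point to its cheapest open site.
  C1→D-γ 2, C2→D-γ 5, C3→D-ε 2, C4→D-ε 2
  detour distance 11, fixed 6 → total 17.
Compare {D-β, D-ε}: detour distance 9 + fixed 10 = 19.
Compare {D-γ}: detour distance 17 + fixed 3 = 20.
Compare {D-β, D-γ, D-ε}: detour distance 8 + fixed 13 = 21.
All other subsets cost ≥ 19. Minimum total cost: 17.

17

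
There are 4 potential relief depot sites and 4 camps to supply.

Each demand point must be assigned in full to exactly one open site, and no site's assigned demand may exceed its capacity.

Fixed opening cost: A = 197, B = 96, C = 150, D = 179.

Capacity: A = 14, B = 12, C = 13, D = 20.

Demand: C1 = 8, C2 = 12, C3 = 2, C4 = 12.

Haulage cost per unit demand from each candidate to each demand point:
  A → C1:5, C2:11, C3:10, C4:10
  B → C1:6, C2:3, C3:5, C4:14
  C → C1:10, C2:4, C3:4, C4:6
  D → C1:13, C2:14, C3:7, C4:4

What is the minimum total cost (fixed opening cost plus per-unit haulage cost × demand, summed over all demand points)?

579

Open {B, C, D}; cheapest assignment that respects the capacities:
  B (cap 12, load 10): C1, C3 — cost 8×6 + 2×5 = 58
  C (cap 13, load 12): C2 — cost 12×4 = 48
  D (cap 20, load 12): C4 — cost 12×4 = 48
  Shipping 154, fixed 425 → total 579.
  Any other capacity-feasible assignment to {B, C, D} ships for at least 154.
Compare {A, B, D}: its best feasible assignment gives total 610.
Compare {A, B, C}: its best feasible assignment gives total 611.
Every other set of open sites that can feasibly serve all demand totals ≥ 610 even under its best assignment. Minimum: 579.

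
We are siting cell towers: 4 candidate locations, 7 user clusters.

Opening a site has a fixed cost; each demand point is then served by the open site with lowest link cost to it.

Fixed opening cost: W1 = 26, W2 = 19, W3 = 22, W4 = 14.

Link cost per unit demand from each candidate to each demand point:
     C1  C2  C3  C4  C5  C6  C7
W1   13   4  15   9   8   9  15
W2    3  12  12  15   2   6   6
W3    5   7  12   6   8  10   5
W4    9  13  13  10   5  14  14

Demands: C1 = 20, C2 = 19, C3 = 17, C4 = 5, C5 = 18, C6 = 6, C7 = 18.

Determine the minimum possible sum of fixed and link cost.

599

Open {W1, W2, W3}: assign each demand point to its cheapest open site.
  C1→W2 20×3=60, C2→W1 19×4=76, C3→W2 17×12=204, C4→W3 5×6=30, C5→W2 18×2=36, C6→W2 6×6=36, C7→W3 18×5=90
  link cost 532, fixed 67 → total 599.
Compare {W1, W2}: link cost 565 + fixed 45 = 610.
Compare {W1, W2, W3, W4}: link cost 532 + fixed 81 = 613.
Compare {W1, W2, W4}: link cost 565 + fixed 59 = 624.
All other subsets cost ≥ 610. Minimum total cost: 599.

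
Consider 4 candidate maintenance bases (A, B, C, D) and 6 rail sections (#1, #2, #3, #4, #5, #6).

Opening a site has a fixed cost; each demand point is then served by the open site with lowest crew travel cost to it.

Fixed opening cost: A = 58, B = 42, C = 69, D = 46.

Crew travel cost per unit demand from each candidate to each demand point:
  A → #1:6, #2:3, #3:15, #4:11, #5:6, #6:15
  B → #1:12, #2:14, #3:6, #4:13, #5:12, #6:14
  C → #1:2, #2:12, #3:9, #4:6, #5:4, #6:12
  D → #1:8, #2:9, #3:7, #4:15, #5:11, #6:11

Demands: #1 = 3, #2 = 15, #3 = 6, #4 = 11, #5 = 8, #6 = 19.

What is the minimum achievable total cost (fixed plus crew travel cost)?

558

Open {A, C}: assign each demand point to its cheapest open site.
  #1→C 3×2=6, #2→A 15×3=45, #3→C 6×9=54, #4→C 11×6=66, #5→C 8×4=32, #6→C 19×12=228
  crew travel cost 431, fixed 127 → total 558.
Compare {A, C, D}: crew travel cost 400 + fixed 173 = 573.
Compare {A, B, C}: crew travel cost 413 + fixed 169 = 582.
Compare {A, D}: crew travel cost 483 + fixed 104 = 587.
All other subsets cost ≥ 573. Minimum total cost: 558.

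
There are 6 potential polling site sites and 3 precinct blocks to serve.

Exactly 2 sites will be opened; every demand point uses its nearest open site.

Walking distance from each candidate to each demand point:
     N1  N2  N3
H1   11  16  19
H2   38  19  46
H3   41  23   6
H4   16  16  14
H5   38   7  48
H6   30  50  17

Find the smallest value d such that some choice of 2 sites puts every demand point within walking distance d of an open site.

16

Open {H1, H3}.
  Farthest demand point is N2 at walking distance 16 (to H1); all others are ≤ 16.
With {H1, H4} the worst case is 16.
With {H2, H4} the worst case is 16.
No size-2 selection achieves below 16.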